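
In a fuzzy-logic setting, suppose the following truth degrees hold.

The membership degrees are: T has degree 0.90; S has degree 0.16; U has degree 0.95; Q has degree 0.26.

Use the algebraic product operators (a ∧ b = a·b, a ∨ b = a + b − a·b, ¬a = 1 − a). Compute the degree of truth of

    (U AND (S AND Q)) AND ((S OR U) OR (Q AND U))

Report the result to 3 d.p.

0.038

S AND Q = a·b on (0.1600, 0.2600) = 0.0416
U AND (S AND Q) = a·b on (0.9500, 0.0416) = 0.0395
S OR U = a + b − a·b on (0.1600, 0.9500) = 0.9580
Q AND U = a·b on (0.2600, 0.9500) = 0.2470
(S OR U) OR (Q AND U) = a + b − a·b on (0.9580, 0.2470) = 0.9684
(U AND (S AND Q)) AND ((S OR U) OR (Q AND U)) = a·b on (0.0395, 0.9684) = 0.0383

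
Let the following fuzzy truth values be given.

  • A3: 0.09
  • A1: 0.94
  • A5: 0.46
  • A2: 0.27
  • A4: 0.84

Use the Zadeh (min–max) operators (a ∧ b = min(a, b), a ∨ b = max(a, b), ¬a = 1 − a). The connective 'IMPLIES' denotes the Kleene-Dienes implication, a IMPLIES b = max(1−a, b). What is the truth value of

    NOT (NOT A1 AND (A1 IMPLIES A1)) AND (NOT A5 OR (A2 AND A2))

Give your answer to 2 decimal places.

NOT A1 = 1 − 0.94 = 0.06
A1 IMPLIES A1  [Kleene-Dienes: max(1−a, b)] with a=0.94, b=0.94 → 0.94
NOT A1 AND (A1 IMPLIES A1) = min(a, b) on (0.06, 0.94) = 0.06
NOT (NOT A1 AND (A1 IMPLIES A1)) = 1 − 0.06 = 0.94
NOT A5 = 1 − 0.46 = 0.54
A2 AND A2 = min(a, b) on (0.27, 0.27) = 0.27
NOT A5 OR (A2 AND A2) = max(a, b) on (0.54, 0.27) = 0.54
NOT (NOT A1 AND (A1 IMPLIES A1)) AND (NOT A5 OR (A2 AND A2)) = min(a, b) on (0.94, 0.54) = 0.54

0.54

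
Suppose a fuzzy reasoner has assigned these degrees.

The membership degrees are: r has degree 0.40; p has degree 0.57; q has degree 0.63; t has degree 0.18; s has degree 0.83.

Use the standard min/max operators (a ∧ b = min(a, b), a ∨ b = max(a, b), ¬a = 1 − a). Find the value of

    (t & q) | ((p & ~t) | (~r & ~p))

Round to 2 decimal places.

t & q = min(a, b) on (0.18, 0.63) = 0.18
~t = 1 − 0.18 = 0.82
p & ~t = min(a, b) on (0.57, 0.82) = 0.57
~r = 1 − 0.40 = 0.60
~p = 1 − 0.57 = 0.43
~r & ~p = min(a, b) on (0.60, 0.43) = 0.43
(p & ~t) | (~r & ~p) = max(a, b) on (0.57, 0.43) = 0.57
(t & q) | ((p & ~t) | (~r & ~p)) = max(a, b) on (0.18, 0.57) = 0.57

0.57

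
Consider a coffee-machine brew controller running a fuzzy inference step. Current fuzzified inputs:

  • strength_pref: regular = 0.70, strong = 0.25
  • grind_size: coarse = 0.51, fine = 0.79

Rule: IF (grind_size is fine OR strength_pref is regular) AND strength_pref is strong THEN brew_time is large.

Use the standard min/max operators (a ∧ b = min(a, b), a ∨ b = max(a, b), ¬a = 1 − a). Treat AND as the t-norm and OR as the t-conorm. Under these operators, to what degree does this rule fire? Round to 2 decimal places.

0.25

firing strength: (fine=0.79 OR regular=0.70) = 0.79; AND[min(a, b)] with strong=0.25 → w = 0.25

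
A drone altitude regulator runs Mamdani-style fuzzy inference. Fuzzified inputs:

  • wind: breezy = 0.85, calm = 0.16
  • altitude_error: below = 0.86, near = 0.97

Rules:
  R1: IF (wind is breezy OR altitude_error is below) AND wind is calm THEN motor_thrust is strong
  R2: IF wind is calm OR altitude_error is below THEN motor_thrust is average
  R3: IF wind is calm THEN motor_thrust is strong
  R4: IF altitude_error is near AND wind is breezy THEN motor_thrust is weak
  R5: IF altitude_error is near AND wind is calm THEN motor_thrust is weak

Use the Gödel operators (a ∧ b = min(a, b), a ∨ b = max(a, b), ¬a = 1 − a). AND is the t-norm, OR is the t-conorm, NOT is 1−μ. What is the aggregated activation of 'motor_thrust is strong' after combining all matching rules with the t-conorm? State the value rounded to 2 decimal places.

0.16

R1: (breezy=0.85 OR below=0.86) = 0.86; AND[min(a, b)] with calm=0.16 → w = 0.16
R2: calm=0.16, below=0.86; OR[max(a, b)] → w = 0.86
R3: calm=0.16 → w = 0.16
R4: near=0.97, breezy=0.85; AND[min(a, b)] → w = 0.85
R5: near=0.97, calm=0.16; AND[min(a, b)] → w = 0.16
Rules with consequent 'strong': {R1, R3} → strengths 0.16, 0.16
Aggregate via t-conorm [max(a, b)]: 0.16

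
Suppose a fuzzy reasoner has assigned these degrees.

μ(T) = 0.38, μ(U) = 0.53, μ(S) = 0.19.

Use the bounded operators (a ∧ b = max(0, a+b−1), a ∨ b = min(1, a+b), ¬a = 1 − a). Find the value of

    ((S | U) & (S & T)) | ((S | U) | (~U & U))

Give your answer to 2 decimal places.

0.72

S | U = min(1, a+b) on (0.19, 0.53) = 0.72
S & T = max(0, a+b−1) on (0.19, 0.38) = 0.00
(S | U) & (S & T) = max(0, a+b−1) on (0.72, 0.00) = 0.00
S | U = min(1, a+b) on (0.19, 0.53) = 0.72
~U = 1 − 0.53 = 0.47
~U & U = max(0, a+b−1) on (0.47, 0.53) = 0.00
(S | U) | (~U & U) = min(1, a+b) on (0.72, 0.00) = 0.72
((S | U) & (S & T)) | ((S | U) | (~U & U)) = min(1, a+b) on (0.00, 0.72) = 0.72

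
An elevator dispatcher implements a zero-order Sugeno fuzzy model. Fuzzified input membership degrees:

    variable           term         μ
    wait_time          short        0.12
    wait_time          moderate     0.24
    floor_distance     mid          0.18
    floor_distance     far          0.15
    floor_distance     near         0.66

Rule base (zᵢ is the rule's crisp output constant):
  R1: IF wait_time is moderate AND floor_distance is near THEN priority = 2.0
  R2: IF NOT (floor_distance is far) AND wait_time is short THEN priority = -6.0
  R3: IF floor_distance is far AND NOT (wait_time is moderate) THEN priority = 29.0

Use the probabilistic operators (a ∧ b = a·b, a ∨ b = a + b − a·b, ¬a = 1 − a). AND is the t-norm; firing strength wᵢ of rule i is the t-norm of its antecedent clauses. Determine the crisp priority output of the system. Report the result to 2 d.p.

8.04

R1 (z=2.0): moderate=0.24, near=0.66; AND[a·b] → w = 0.1584
R2 (z=-6.0): ¬far=1−0.15=0.85, short=0.12; AND[a·b] → w = 0.1020
R3 (z=29.0): far=0.15, ¬moderate=1−0.24=0.76; AND[a·b] → w = 0.1140
Weighted average = (0.1584·2.0 + 0.1020·-6.0 + 0.1140·29.0) / (0.1584 + 0.1020 + 0.1140)
  = 3.0108 / 0.3744 = 8.04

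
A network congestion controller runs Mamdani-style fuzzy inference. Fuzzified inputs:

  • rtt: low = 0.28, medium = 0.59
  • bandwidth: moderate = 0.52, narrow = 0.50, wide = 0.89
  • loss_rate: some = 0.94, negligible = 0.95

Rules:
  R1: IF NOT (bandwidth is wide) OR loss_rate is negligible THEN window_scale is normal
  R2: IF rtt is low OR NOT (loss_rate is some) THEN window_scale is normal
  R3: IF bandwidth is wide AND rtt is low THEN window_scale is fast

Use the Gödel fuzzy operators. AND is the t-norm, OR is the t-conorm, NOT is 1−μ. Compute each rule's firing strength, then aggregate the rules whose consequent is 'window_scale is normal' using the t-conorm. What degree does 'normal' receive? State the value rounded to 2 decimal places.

R1: ¬wide=1−0.89=0.11, negligible=0.95; OR[max(a, b)] → w = 0.95
R2: low=0.28, ¬some=1−0.94=0.06; OR[max(a, b)] → w = 0.28
R3: wide=0.89, low=0.28; AND[min(a, b)] → w = 0.28
Rules with consequent 'normal': {R1, R2} → strengths 0.95, 0.28
Aggregate via t-conorm [max(a, b)]: 0.95

0.95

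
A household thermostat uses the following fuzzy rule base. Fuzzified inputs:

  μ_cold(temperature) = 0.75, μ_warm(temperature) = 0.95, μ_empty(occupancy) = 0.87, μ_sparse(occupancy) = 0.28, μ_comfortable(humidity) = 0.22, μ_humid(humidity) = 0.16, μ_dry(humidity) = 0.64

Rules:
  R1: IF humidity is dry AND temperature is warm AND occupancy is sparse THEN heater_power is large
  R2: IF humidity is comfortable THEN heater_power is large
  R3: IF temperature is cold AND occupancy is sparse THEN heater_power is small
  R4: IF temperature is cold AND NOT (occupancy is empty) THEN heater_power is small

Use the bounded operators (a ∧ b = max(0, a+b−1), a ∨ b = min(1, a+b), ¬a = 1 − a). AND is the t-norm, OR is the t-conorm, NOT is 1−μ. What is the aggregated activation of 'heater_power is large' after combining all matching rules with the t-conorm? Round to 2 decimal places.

R1: dry=0.64, warm=0.95, sparse=0.28; AND[max(0, a+b−1)] → w = 0.00
R2: comfortable=0.22 → w = 0.22
R3: cold=0.75, sparse=0.28; AND[max(0, a+b−1)] → w = 0.03
R4: cold=0.75, ¬empty=1−0.87=0.13; AND[max(0, a+b−1)] → w = 0.00
Rules with consequent 'large': {R1, R2} → strengths 0.00, 0.22
Aggregate via t-conorm [min(1, a+b)]: 0.22

0.22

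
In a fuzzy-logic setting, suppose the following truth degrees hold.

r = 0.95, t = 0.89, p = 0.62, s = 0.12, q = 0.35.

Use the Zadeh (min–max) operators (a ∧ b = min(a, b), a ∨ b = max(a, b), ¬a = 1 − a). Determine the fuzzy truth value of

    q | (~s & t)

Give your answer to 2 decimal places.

~s = 1 − 0.12 = 0.88
~s & t = min(a, b) on (0.88, 0.89) = 0.88
q | (~s & t) = max(a, b) on (0.35, 0.88) = 0.88

0.88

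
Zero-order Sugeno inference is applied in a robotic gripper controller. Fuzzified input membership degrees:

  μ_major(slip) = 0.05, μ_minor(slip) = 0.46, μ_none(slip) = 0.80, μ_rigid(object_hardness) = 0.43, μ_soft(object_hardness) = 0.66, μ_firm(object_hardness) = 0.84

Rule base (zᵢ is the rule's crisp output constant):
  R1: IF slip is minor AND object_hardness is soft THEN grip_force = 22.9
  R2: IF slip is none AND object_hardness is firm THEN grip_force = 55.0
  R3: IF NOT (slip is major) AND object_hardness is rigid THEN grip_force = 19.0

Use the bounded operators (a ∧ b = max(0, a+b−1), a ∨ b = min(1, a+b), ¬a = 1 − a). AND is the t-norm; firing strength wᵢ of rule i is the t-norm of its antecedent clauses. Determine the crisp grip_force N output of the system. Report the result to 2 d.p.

39.62

R1 (z=22.9): minor=0.46, soft=0.66; AND[max(0, a+b−1)] → w = 0.12
R2 (z=55.0): none=0.80, firm=0.84; AND[max(0, a+b−1)] → w = 0.64
R3 (z=19.0): ¬major=1−0.05=0.95, rigid=0.43; AND[max(0, a+b−1)] → w = 0.38
Weighted average = (0.12·22.9 + 0.64·55.0 + 0.38·19.0) / (0.12 + 0.64 + 0.38)
  = 45.1680 / 1.1400 = 39.62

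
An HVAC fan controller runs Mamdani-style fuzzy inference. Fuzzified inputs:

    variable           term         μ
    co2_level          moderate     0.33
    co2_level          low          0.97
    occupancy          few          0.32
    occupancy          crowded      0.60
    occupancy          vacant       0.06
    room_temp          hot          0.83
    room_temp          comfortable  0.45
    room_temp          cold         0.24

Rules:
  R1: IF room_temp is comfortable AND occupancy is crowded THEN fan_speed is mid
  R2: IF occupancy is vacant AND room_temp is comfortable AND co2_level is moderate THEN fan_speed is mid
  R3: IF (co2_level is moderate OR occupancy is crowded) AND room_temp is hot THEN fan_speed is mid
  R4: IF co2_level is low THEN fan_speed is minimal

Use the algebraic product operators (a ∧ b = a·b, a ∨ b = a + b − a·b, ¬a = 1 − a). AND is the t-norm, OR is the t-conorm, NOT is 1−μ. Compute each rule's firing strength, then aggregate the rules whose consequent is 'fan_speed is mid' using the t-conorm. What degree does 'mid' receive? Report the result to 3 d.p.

R1: comfortable=0.45, crowded=0.60; AND[a·b] → w = 0.2700
R2: vacant=0.06, comfortable=0.45, moderate=0.33; AND[a·b] → w = 0.0089
R3: (moderate=0.33 OR crowded=0.60) = 0.7320; AND[a·b] with hot=0.83 → w = 0.6076
R4: low=0.97 → w = 0.9700
Rules with consequent 'mid': {R1, R2, R3} → strengths 0.2700, 0.0089, 0.6076
Aggregate via t-conorm [a + b − a·b]: 0.7161

0.716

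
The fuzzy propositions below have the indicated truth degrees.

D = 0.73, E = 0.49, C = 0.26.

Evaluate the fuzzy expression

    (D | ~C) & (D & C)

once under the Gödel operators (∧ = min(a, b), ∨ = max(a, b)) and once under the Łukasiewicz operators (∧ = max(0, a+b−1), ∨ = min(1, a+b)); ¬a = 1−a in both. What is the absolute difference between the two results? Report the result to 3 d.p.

Under Gödel:
  ~C = 1 − 0.26 = 0.74
  D | ~C = max(a, b) on (0.73, 0.74) = 0.74
  D & C = min(a, b) on (0.73, 0.26) = 0.26
  (D | ~C) & (D & C) = min(a, b) on (0.74, 0.26) = 0.26
  → value = 0.2600
Under Łukasiewicz:
  ~C = 1 − 0.26 = 0.74
  D | ~C = min(1, a+b) on (0.73, 0.74) = 1.00
  D & C = max(0, a+b−1) on (0.73, 0.26) = 0.00
  (D | ~C) & (D & C) = max(0, a+b−1) on (1.00, 0.00) = 0.00
  → value = 0.0000
|0.2600 − 0.0000| = 0.260

0.260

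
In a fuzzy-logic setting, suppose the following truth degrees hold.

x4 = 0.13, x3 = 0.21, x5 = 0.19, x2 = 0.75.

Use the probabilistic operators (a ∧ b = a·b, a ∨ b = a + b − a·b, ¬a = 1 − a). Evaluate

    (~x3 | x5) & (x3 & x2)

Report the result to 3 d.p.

0.131

~x3 = 1 − 0.2100 = 0.7900
~x3 | x5 = a + b − a·b on (0.7900, 0.1900) = 0.8299
x3 & x2 = a·b on (0.2100, 0.7500) = 0.1575
(~x3 | x5) & (x3 & x2) = a·b on (0.8299, 0.1575) = 0.1307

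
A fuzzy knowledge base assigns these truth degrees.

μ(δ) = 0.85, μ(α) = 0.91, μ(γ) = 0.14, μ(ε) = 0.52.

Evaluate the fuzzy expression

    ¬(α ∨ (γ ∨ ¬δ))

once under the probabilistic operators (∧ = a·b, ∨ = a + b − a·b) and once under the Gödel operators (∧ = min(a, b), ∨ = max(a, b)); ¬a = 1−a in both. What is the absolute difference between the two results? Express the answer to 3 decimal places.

0.024

Under probabilistic:
  ¬δ = 1 − 0.8500 = 0.1500
  γ ∨ ¬δ = a + b − a·b on (0.1400, 0.1500) = 0.2690
  α ∨ (γ ∨ ¬δ) = a + b − a·b on (0.9100, 0.2690) = 0.9342
  ¬(α ∨ (γ ∨ ¬δ)) = 1 − 0.9342 = 0.0658
  → value = 0.0658
Under Gödel:
  ¬δ = 1 − 0.85 = 0.15
  γ ∨ ¬δ = max(a, b) on (0.14, 0.15) = 0.15
  α ∨ (γ ∨ ¬δ) = max(a, b) on (0.91, 0.15) = 0.91
  ¬(α ∨ (γ ∨ ¬δ)) = 1 − 0.91 = 0.09
  → value = 0.0900
|0.0658 − 0.0900| = 0.024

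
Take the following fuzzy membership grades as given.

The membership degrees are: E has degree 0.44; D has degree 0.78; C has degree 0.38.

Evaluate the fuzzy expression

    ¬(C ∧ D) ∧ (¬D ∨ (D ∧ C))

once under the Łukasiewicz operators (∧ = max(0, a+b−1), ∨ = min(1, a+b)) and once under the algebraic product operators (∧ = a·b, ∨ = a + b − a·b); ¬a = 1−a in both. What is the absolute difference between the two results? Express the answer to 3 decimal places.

Under Łukasiewicz:
  C ∧ D = max(0, a+b−1) on (0.38, 0.78) = 0.16
  ¬(C ∧ D) = 1 − 0.16 = 0.84
  ¬D = 1 − 0.78 = 0.22
  D ∧ C = max(0, a+b−1) on (0.78, 0.38) = 0.16
  ¬D ∨ (D ∧ C) = min(1, a+b) on (0.22, 0.16) = 0.38
  ¬(C ∧ D) ∧ (¬D ∨ (D ∧ C)) = max(0, a+b−1) on (0.84, 0.38) = 0.22
  → value = 0.2200
Under algebraic product:
  C ∧ D = a·b on (0.3800, 0.7800) = 0.2964
  ¬(C ∧ D) = 1 − 0.2964 = 0.7036
  ¬D = 1 − 0.7800 = 0.2200
  D ∧ C = a·b on (0.7800, 0.3800) = 0.2964
  ¬D ∨ (D ∧ C) = a + b − a·b on (0.2200, 0.2964) = 0.4512
  ¬(C ∧ D) ∧ (¬D ∨ (D ∧ C)) = a·b on (0.7036, 0.4512) = 0.3175
  → value = 0.3175
|0.2200 − 0.3175| = 0.097

0.097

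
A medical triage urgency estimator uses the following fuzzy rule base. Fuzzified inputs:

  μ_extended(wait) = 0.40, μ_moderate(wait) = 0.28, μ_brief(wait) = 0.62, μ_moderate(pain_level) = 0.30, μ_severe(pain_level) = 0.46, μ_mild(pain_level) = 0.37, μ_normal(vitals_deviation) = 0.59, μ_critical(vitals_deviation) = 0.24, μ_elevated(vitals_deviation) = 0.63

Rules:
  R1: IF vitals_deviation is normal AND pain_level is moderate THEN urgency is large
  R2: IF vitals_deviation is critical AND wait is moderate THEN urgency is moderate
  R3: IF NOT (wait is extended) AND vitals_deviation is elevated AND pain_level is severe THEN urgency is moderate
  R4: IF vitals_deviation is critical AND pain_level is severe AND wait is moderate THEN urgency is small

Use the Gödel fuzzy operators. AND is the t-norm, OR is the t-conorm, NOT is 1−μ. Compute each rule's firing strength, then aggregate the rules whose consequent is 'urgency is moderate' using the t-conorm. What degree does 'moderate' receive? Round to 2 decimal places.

R1: normal=0.59, moderate=0.30; AND[min(a, b)] → w = 0.30
R2: critical=0.24, moderate=0.28; AND[min(a, b)] → w = 0.24
R3: ¬extended=1−0.40=0.60, elevated=0.63, severe=0.46; AND[min(a, b)] → w = 0.46
R4: critical=0.24, severe=0.46, moderate=0.28; AND[min(a, b)] → w = 0.24
Rules with consequent 'moderate': {R2, R3} → strengths 0.24, 0.46
Aggregate via t-conorm [max(a, b)]: 0.46

0.46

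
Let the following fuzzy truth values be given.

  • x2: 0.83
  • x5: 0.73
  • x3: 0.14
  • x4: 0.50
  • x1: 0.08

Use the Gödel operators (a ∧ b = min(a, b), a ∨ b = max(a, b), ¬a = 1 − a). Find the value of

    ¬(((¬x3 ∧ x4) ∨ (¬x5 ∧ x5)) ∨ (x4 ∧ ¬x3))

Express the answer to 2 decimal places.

¬x3 = 1 − 0.14 = 0.86
¬x3 ∧ x4 = min(a, b) on (0.86, 0.50) = 0.50
¬x5 = 1 − 0.73 = 0.27
¬x5 ∧ x5 = min(a, b) on (0.27, 0.73) = 0.27
(¬x3 ∧ x4) ∨ (¬x5 ∧ x5) = max(a, b) on (0.50, 0.27) = 0.50
¬x3 = 1 − 0.14 = 0.86
x4 ∧ ¬x3 = min(a, b) on (0.50, 0.86) = 0.50
((¬x3 ∧ x4) ∨ (¬x5 ∧ x5)) ∨ (x4 ∧ ¬x3) = max(a, b) on (0.50, 0.50) = 0.50
¬(((¬x3 ∧ x4) ∨ (¬x5 ∧ x5)) ∨ (x4 ∧ ¬x3)) = 1 − 0.50 = 0.50

0.50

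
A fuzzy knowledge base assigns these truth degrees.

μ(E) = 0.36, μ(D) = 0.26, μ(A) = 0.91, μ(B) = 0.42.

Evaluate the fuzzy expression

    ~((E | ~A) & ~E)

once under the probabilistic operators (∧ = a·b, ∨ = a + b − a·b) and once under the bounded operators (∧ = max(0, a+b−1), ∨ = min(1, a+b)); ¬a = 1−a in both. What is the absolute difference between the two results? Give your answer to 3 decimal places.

0.177

Under probabilistic:
  ~A = 1 − 0.9100 = 0.0900
  E | ~A = a + b − a·b on (0.3600, 0.0900) = 0.4176
  ~E = 1 − 0.3600 = 0.6400
  (E | ~A) & ~E = a·b on (0.4176, 0.6400) = 0.2673
  ~((E | ~A) & ~E) = 1 − 0.2673 = 0.7327
  → value = 0.7327
Under bounded:
  ~A = 1 − 0.91 = 0.09
  E | ~A = min(1, a+b) on (0.36, 0.09) = 0.45
  ~E = 1 − 0.36 = 0.64
  (E | ~A) & ~E = max(0, a+b−1) on (0.45, 0.64) = 0.09
  ~((E | ~A) & ~E) = 1 − 0.09 = 0.91
  → value = 0.9100
|0.7327 − 0.9100| = 0.177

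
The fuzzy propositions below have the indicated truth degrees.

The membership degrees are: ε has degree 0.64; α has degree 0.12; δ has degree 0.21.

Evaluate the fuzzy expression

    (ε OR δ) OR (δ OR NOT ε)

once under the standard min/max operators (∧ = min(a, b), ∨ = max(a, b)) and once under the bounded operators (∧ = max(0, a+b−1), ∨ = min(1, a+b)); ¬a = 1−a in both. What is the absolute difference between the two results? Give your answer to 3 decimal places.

Under standard min/max:
  ε OR δ = max(a, b) on (0.64, 0.21) = 0.64
  NOT ε = 1 − 0.64 = 0.36
  δ OR NOT ε = max(a, b) on (0.21, 0.36) = 0.36
  (ε OR δ) OR (δ OR NOT ε) = max(a, b) on (0.64, 0.36) = 0.64
  → value = 0.6400
Under bounded:
  ε OR δ = min(1, a+b) on (0.64, 0.21) = 0.85
  NOT ε = 1 − 0.64 = 0.36
  δ OR NOT ε = min(1, a+b) on (0.21, 0.36) = 0.57
  (ε OR δ) OR (δ OR NOT ε) = min(1, a+b) on (0.85, 0.57) = 1.00
  → value = 1.0000
|0.6400 − 1.0000| = 0.360

0.360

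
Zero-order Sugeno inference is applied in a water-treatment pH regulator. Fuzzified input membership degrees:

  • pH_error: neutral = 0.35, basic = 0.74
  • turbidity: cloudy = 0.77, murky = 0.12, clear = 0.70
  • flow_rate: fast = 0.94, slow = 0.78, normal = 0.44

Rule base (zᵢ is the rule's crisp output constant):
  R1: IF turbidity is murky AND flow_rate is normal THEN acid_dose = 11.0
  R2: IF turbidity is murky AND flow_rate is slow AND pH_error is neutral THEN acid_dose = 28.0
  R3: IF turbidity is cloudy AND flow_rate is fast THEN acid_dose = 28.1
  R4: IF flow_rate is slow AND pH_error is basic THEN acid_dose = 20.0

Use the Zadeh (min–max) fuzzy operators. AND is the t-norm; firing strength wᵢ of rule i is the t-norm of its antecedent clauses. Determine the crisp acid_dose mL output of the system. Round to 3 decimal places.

R1 (z=11.0): murky=0.12, normal=0.44; AND[min(a, b)] → w = 0.12
R2 (z=28.0): murky=0.12, slow=0.78, neutral=0.35; AND[min(a, b)] → w = 0.12
R3 (z=28.1): cloudy=0.77, fast=0.94; AND[min(a, b)] → w = 0.77
R4 (z=20.0): slow=0.78, basic=0.74; AND[min(a, b)] → w = 0.74
Weighted average = (0.12·11.0 + 0.12·28.0 + 0.77·28.1 + 0.74·20.0) / (0.12 + 0.12 + 0.77 + 0.74)
  = 41.1170 / 1.7500 = 23.495

23.495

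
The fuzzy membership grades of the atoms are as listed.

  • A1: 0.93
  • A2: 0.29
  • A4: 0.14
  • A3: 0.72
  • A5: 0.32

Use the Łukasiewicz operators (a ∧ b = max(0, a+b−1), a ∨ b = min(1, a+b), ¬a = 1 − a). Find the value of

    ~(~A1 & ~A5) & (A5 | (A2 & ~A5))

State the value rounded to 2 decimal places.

0.32

~A1 = 1 − 0.93 = 0.07
~A5 = 1 − 0.32 = 0.68
~A1 & ~A5 = max(0, a+b−1) on (0.07, 0.68) = 0.00
~(~A1 & ~A5) = 1 − 0.00 = 1.00
~A5 = 1 − 0.32 = 0.68
A2 & ~A5 = max(0, a+b−1) on (0.29, 0.68) = 0.00
A5 | (A2 & ~A5) = min(1, a+b) on (0.32, 0.00) = 0.32
~(~A1 & ~A5) & (A5 | (A2 & ~A5)) = max(0, a+b−1) on (1.00, 0.32) = 0.32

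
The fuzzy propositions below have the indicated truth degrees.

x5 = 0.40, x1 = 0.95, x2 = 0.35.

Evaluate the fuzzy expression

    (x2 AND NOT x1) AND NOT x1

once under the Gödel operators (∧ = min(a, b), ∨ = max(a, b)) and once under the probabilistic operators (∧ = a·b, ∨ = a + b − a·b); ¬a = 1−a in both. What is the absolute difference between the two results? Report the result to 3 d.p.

0.049

Under Gödel:
  NOT x1 = 1 − 0.95 = 0.05
  x2 AND NOT x1 = min(a, b) on (0.35, 0.05) = 0.05
  NOT x1 = 1 − 0.95 = 0.05
  (x2 AND NOT x1) AND NOT x1 = min(a, b) on (0.05, 0.05) = 0.05
  → value = 0.0500
Under probabilistic:
  NOT x1 = 1 − 0.9500 = 0.0500
  x2 AND NOT x1 = a·b on (0.3500, 0.0500) = 0.0175
  NOT x1 = 1 − 0.9500 = 0.0500
  (x2 AND NOT x1) AND NOT x1 = a·b on (0.0175, 0.0500) = 0.0009
  → value = 0.0009
|0.0500 − 0.0009| = 0.049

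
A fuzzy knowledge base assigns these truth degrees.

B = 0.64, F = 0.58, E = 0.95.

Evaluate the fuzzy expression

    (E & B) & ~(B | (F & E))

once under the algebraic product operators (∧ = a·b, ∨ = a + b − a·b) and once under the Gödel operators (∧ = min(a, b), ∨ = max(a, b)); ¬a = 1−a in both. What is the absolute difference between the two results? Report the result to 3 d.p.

Under algebraic product:
  E & B = a·b on (0.9500, 0.6400) = 0.6080
  F & E = a·b on (0.5800, 0.9500) = 0.5510
  B | (F & E) = a + b − a·b on (0.6400, 0.5510) = 0.8384
  ~(B | (F & E)) = 1 − 0.8384 = 0.1616
  (E & B) & ~(B | (F & E)) = a·b on (0.6080, 0.1616) = 0.0983
  → value = 0.0983
Under Gödel:
  E & B = min(a, b) on (0.95, 0.64) = 0.64
  F & E = min(a, b) on (0.58, 0.95) = 0.58
  B | (F & E) = max(a, b) on (0.64, 0.58) = 0.64
  ~(B | (F & E)) = 1 − 0.64 = 0.36
  (E & B) & ~(B | (F & E)) = min(a, b) on (0.64, 0.36) = 0.36
  → value = 0.3600
|0.0983 − 0.3600| = 0.262

0.262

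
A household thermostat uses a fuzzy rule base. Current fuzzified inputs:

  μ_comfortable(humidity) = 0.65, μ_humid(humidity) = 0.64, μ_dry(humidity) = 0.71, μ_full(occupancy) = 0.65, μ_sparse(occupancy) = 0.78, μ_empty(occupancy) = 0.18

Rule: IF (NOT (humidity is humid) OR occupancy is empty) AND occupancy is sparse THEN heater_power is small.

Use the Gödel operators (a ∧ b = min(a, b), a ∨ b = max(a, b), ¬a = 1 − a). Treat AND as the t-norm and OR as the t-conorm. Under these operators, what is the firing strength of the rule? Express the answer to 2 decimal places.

firing strength: (¬humid=1−0.64=0.36 OR empty=0.18) = 0.36; AND[min(a, b)] with sparse=0.78 → w = 0.36

0.36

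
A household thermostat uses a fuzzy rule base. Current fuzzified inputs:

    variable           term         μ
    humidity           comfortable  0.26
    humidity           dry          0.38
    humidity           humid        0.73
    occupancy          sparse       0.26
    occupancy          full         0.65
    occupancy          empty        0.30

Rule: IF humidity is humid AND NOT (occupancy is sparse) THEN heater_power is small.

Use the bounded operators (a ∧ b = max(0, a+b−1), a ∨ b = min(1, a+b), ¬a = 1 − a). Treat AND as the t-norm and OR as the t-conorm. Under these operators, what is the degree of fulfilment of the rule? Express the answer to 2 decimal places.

firing strength: humid=0.73, ¬sparse=1−0.26=0.74; AND[max(0, a+b−1)] → w = 0.47

0.47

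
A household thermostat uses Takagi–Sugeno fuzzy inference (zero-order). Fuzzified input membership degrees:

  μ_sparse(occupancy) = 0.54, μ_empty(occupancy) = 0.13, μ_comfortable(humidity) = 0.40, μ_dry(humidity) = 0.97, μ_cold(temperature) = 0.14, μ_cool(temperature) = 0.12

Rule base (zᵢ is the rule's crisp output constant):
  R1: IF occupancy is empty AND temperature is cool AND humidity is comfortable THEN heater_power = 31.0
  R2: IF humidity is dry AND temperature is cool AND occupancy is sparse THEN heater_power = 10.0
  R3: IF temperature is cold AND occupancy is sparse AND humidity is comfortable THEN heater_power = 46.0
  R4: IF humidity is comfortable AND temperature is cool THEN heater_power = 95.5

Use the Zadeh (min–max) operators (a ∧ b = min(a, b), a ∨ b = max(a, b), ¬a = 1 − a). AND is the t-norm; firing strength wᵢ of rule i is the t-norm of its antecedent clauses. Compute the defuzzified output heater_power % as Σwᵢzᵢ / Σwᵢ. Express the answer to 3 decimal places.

R1 (z=31.0): empty=0.13, cool=0.12, comfortable=0.40; AND[min(a, b)] → w = 0.12
R2 (z=10.0): dry=0.97, cool=0.12, sparse=0.54; AND[min(a, b)] → w = 0.12
R3 (z=46.0): cold=0.14, sparse=0.54, comfortable=0.40; AND[min(a, b)] → w = 0.14
R4 (z=95.5): comfortable=0.40, cool=0.12; AND[min(a, b)] → w = 0.12
Weighted average = (0.12·31.0 + 0.12·10.0 + 0.14·46.0 + 0.12·95.5) / (0.12 + 0.12 + 0.14 + 0.12)
  = 22.8200 / 0.5000 = 45.640

45.640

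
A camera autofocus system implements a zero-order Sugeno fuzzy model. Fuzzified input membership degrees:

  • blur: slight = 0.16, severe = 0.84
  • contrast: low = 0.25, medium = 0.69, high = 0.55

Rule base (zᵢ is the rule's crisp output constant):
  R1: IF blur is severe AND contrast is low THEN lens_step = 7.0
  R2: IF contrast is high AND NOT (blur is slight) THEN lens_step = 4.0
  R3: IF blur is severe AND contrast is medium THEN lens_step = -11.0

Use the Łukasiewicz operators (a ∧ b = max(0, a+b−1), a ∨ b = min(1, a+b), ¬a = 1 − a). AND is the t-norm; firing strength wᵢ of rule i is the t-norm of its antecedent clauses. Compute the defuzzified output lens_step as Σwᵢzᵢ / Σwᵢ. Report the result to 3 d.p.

-3.604

R1 (z=7.0): severe=0.84, low=0.25; AND[max(0, a+b−1)] → w = 0.09
R2 (z=4.0): high=0.55, ¬slight=1−0.16=0.84; AND[max(0, a+b−1)] → w = 0.39
R3 (z=-11.0): severe=0.84, medium=0.69; AND[max(0, a+b−1)] → w = 0.53
Weighted average = (0.09·7.0 + 0.39·4.0 + 0.53·-11.0) / (0.09 + 0.39 + 0.53)
  = -3.6400 / 1.0100 = -3.604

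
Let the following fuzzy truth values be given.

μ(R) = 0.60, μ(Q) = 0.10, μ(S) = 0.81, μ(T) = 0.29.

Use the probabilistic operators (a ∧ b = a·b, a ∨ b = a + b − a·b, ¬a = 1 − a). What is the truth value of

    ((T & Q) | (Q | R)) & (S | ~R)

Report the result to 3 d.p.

T & Q = a·b on (0.2900, 0.1000) = 0.0290
Q | R = a + b − a·b on (0.1000, 0.6000) = 0.6400
(T & Q) | (Q | R) = a + b − a·b on (0.0290, 0.6400) = 0.6504
~R = 1 − 0.6000 = 0.4000
S | ~R = a + b − a·b on (0.8100, 0.4000) = 0.8860
((T & Q) | (Q | R)) & (S | ~R) = a·b on (0.6504, 0.8860) = 0.5763

0.576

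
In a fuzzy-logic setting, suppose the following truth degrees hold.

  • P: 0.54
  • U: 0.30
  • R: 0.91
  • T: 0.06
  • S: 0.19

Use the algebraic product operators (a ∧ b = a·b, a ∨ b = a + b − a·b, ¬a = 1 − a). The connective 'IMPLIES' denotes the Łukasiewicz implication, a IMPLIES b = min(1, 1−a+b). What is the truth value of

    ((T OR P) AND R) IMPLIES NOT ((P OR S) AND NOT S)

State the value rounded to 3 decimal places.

T OR P = a + b − a·b on (0.0600, 0.5400) = 0.5676
(T OR P) AND R = a·b on (0.5676, 0.9100) = 0.5165
P OR S = a + b − a·b on (0.5400, 0.1900) = 0.6274
NOT S = 1 − 0.1900 = 0.8100
(P OR S) AND NOT S = a·b on (0.6274, 0.8100) = 0.5082
NOT ((P OR S) AND NOT S) = 1 − 0.5082 = 0.4918
((T OR P) AND R) IMPLIES NOT ((P OR S) AND NOT S)  [Łukasiewicz: min(1, 1−a+b)] with a=0.5165, b=0.4918 → 0.9753

0.975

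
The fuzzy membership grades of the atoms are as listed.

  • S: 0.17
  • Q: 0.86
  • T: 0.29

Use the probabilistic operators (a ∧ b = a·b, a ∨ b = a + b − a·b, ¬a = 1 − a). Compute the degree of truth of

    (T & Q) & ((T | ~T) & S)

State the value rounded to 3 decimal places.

0.034

T & Q = a·b on (0.2900, 0.8600) = 0.2494
~T = 1 − 0.2900 = 0.7100
T | ~T = a + b − a·b on (0.2900, 0.7100) = 0.7941
(T | ~T) & S = a·b on (0.7941, 0.1700) = 0.1350
(T & Q) & ((T | ~T) & S) = a·b on (0.2494, 0.1350) = 0.0337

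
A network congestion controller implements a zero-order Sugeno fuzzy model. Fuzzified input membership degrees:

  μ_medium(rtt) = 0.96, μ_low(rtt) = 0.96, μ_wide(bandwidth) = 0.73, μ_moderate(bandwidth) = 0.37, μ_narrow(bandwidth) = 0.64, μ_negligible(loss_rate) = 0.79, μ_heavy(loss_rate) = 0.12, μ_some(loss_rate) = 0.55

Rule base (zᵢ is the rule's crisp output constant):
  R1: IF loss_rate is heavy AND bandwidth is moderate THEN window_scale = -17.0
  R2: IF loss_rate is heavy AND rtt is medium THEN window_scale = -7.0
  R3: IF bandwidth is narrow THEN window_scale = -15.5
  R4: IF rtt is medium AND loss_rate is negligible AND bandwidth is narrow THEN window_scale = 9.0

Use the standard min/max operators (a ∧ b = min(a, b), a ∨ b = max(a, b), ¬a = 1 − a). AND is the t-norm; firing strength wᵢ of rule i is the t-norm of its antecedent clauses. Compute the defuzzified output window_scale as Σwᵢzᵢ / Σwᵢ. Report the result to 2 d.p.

-4.63

R1 (z=-17.0): heavy=0.12, moderate=0.37; AND[min(a, b)] → w = 0.12
R2 (z=-7.0): heavy=0.12, medium=0.96; AND[min(a, b)] → w = 0.12
R3 (z=-15.5): narrow=0.64 → w = 0.64
R4 (z=9.0): medium=0.96, negligible=0.79, narrow=0.64; AND[min(a, b)] → w = 0.64
Weighted average = (0.12·-17.0 + 0.12·-7.0 + 0.64·-15.5 + 0.64·9.0) / (0.12 + 0.12 + 0.64 + 0.64)
  = -7.0400 / 1.5200 = -4.63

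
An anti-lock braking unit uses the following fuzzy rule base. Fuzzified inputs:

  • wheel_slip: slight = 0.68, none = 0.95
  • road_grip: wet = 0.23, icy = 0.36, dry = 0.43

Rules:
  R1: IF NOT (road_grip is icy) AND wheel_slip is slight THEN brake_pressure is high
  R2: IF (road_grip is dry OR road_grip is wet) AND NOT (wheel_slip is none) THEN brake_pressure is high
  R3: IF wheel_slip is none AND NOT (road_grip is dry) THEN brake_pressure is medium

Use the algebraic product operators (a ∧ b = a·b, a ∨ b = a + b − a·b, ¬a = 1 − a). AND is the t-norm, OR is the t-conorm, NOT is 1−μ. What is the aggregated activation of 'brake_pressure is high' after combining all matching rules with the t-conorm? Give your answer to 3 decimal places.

0.451

R1: ¬icy=1−0.36=0.64, slight=0.68; AND[a·b] → w = 0.4352
R2: (dry=0.43 OR wet=0.23) = 0.5611; AND[a·b] with ¬none=1−0.95=0.05 → w = 0.0281
R3: none=0.95, ¬dry=1−0.43=0.57; AND[a·b] → w = 0.5415
Rules with consequent 'high': {R1, R2} → strengths 0.4352, 0.0281
Aggregate via t-conorm [a + b − a·b]: 0.4510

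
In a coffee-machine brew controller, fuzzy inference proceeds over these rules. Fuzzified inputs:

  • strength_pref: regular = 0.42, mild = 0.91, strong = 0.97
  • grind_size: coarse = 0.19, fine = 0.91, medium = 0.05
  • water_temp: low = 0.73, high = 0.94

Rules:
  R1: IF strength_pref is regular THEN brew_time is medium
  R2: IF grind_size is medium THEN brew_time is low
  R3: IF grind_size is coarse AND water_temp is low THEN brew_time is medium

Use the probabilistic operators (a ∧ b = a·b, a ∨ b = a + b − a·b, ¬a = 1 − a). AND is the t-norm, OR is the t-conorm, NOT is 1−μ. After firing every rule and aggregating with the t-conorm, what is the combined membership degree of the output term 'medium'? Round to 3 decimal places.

R1: regular=0.42 → w = 0.4200
R2: medium=0.05 → w = 0.0500
R3: coarse=0.19, low=0.73; AND[a·b] → w = 0.1387
Rules with consequent 'medium': {R1, R3} → strengths 0.4200, 0.1387
Aggregate via t-conorm [a + b − a·b]: 0.5004

0.500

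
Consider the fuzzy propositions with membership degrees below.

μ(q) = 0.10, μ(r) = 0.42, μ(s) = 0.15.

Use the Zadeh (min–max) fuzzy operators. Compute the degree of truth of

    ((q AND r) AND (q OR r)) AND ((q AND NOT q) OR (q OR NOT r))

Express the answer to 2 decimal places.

0.10

q AND r = min(a, b) on (0.10, 0.42) = 0.10
q OR r = max(a, b) on (0.10, 0.42) = 0.42
(q AND r) AND (q OR r) = min(a, b) on (0.10, 0.42) = 0.10
NOT q = 1 − 0.10 = 0.90
q AND NOT q = min(a, b) on (0.10, 0.90) = 0.10
NOT r = 1 − 0.42 = 0.58
q OR NOT r = max(a, b) on (0.10, 0.58) = 0.58
(q AND NOT q) OR (q OR NOT r) = max(a, b) on (0.10, 0.58) = 0.58
((q AND r) AND (q OR r)) AND ((q AND NOT q) OR (q OR NOT r)) = min(a, b) on (0.10, 0.58) = 0.10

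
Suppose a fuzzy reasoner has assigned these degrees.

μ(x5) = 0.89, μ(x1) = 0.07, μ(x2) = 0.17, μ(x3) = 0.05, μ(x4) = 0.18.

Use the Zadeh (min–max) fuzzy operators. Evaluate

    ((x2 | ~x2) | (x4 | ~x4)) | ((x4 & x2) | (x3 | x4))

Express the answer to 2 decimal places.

0.83

~x2 = 1 − 0.17 = 0.83
x2 | ~x2 = max(a, b) on (0.17, 0.83) = 0.83
~x4 = 1 − 0.18 = 0.82
x4 | ~x4 = max(a, b) on (0.18, 0.82) = 0.82
(x2 | ~x2) | (x4 | ~x4) = max(a, b) on (0.83, 0.82) = 0.83
x4 & x2 = min(a, b) on (0.18, 0.17) = 0.17
x3 | x4 = max(a, b) on (0.05, 0.18) = 0.18
(x4 & x2) | (x3 | x4) = max(a, b) on (0.17, 0.18) = 0.18
((x2 | ~x2) | (x4 | ~x4)) | ((x4 & x2) | (x3 | x4)) = max(a, b) on (0.83, 0.18) = 0.83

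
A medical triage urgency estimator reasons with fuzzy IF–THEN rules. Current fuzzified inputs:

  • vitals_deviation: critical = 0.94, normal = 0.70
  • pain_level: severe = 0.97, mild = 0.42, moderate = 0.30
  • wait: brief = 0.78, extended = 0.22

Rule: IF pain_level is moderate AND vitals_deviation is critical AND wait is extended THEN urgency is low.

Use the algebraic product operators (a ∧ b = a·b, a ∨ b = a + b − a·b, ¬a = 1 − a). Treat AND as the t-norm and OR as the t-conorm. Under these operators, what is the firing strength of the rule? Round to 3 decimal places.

0.062

firing strength: moderate=0.30, critical=0.94, extended=0.22; AND[a·b] → w = 0.0620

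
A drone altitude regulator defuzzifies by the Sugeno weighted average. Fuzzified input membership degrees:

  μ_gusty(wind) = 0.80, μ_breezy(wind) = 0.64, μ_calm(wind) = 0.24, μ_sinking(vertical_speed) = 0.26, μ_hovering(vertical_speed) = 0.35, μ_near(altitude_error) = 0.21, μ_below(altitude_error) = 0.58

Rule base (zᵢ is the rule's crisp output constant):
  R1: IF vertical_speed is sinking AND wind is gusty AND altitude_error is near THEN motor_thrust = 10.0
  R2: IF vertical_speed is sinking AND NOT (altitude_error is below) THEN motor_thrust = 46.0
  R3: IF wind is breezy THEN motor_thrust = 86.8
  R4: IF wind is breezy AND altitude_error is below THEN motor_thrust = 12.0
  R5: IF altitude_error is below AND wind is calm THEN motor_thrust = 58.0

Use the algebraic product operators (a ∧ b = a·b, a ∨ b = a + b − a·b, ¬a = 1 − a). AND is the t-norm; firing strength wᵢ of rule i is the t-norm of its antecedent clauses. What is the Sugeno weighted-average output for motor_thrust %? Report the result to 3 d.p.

56.427

R1 (z=10.0): sinking=0.26, gusty=0.80, near=0.21; AND[a·b] → w = 0.0437
R2 (z=46.0): sinking=0.26, ¬below=1−0.58=0.42; AND[a·b] → w = 0.1092
R3 (z=86.8): breezy=0.64 → w = 0.6400
R4 (z=12.0): breezy=0.64, below=0.58; AND[a·b] → w = 0.3712
R5 (z=58.0): below=0.58, calm=0.24; AND[a·b] → w = 0.1392
Weighted average = (0.0437·10.0 + 0.1092·46.0 + 0.6400·86.8 + 0.3712·12.0 + 0.1392·58.0) / (0.0437 + 0.1092 + 0.6400 + 0.3712 + 0.1392)
  = 73.5400 / 1.3033 = 56.427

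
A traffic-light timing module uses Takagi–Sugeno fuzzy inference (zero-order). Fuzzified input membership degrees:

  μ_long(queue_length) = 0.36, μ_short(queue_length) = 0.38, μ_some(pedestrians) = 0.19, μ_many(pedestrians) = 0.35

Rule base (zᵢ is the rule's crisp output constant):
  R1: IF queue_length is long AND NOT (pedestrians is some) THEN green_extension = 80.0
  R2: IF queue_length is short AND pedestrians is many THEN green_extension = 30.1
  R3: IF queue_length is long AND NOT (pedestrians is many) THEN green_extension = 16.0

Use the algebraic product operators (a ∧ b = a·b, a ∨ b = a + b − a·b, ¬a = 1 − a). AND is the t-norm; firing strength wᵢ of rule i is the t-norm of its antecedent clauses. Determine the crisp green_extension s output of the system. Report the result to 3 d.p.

R1 (z=80.0): long=0.36, ¬some=1−0.19=0.81; AND[a·b] → w = 0.2916
R2 (z=30.1): short=0.38, many=0.35; AND[a·b] → w = 0.1330
R3 (z=16.0): long=0.36, ¬many=1−0.35=0.65; AND[a·b] → w = 0.2340
Weighted average = (0.2916·80.0 + 0.1330·30.1 + 0.2340·16.0) / (0.2916 + 0.1330 + 0.2340)
  = 31.0753 / 0.6586 = 47.184

47.184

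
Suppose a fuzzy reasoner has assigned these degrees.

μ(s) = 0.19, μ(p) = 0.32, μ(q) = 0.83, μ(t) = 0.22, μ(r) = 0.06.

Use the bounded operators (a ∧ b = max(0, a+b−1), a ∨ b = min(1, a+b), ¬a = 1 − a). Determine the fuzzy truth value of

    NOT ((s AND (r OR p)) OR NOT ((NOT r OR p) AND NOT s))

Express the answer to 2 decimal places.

r OR p = min(1, a+b) on (0.06, 0.32) = 0.38
s AND (r OR p) = max(0, a+b−1) on (0.19, 0.38) = 0.00
NOT r = 1 − 0.06 = 0.94
NOT r OR p = min(1, a+b) on (0.94, 0.32) = 1.00
NOT s = 1 − 0.19 = 0.81
(NOT r OR p) AND NOT s = max(0, a+b−1) on (1.00, 0.81) = 0.81
NOT ((NOT r OR p) AND NOT s) = 1 − 0.81 = 0.19
(s AND (r OR p)) OR NOT ((NOT r OR p) AND NOT s) = min(1, a+b) on (0.00, 0.19) = 0.19
NOT ((s AND (r OR p)) OR NOT ((NOT r OR p) AND NOT s)) = 1 − 0.19 = 0.81

0.81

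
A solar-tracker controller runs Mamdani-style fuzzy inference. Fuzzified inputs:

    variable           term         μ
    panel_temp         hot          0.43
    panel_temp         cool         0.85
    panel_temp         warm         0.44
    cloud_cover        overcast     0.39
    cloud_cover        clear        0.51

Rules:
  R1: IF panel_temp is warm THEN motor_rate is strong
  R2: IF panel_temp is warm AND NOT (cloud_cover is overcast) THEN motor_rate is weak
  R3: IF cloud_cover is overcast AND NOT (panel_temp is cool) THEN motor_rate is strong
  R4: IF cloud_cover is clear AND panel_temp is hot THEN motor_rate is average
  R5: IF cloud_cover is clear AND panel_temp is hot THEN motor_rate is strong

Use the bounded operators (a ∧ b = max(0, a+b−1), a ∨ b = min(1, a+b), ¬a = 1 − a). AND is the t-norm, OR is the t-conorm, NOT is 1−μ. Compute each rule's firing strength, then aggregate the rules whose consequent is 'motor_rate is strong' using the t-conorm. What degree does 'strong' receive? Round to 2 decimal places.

0.44

R1: warm=0.44 → w = 0.44
R2: warm=0.44, ¬overcast=1−0.39=0.61; AND[max(0, a+b−1)] → w = 0.05
R3: overcast=0.39, ¬cool=1−0.85=0.15; AND[max(0, a+b−1)] → w = 0.00
R4: clear=0.51, hot=0.43; AND[max(0, a+b−1)] → w = 0.00
R5: clear=0.51, hot=0.43; AND[max(0, a+b−1)] → w = 0.00
Rules with consequent 'strong': {R1, R3, R5} → strengths 0.44, 0.00, 0.00
Aggregate via t-conorm [min(1, a+b)]: 0.44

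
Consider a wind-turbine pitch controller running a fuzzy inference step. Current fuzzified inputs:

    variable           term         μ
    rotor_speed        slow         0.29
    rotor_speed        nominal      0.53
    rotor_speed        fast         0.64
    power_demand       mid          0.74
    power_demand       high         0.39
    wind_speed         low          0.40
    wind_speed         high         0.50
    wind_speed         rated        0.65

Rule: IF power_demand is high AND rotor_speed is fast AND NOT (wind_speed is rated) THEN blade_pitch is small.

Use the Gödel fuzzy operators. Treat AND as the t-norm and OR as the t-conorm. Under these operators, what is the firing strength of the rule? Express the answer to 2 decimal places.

firing strength: high=0.39, fast=0.64, ¬rated=1−0.65=0.35; AND[min(a, b)] → w = 0.35

0.35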